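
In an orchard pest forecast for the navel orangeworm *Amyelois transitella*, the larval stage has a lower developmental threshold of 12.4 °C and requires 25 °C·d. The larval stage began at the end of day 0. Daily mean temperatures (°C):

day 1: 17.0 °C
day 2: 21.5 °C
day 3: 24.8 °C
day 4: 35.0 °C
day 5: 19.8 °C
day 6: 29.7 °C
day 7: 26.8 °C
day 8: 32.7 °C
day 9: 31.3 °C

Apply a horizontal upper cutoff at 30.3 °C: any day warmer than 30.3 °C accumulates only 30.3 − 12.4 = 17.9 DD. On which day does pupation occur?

Daily DD above 12.4 °C (capped at 17.9): 4.6, 9.1, 12.4, 17.9, 7.4, 17.3, 14.4, 17.9, 17.9.
Cumulative: 4.6, 13.7, 26.1, 44.0, 51.4, 68.7, 83.1, 101.0, 118.9.
The total first reaches 25 DD on day 3.

day 3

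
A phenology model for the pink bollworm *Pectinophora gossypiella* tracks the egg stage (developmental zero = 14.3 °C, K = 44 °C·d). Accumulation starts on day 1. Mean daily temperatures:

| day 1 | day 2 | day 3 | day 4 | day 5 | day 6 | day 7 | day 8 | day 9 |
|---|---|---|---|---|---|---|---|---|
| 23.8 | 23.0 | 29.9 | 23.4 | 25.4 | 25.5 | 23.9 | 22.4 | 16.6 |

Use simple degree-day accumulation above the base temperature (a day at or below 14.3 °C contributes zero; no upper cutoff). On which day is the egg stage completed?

Daily DD above 14.3 °C: 9.5, 8.7, 15.6, 9.1, 11.1, 11.2, 9.6, 8.1, 2.3.
Cumulative: 9.5, 18.2, 33.8, 42.9, 54.0, 65.2, 74.8, 82.9, 85.2.
The total first reaches 44 DD on day 5.

day 5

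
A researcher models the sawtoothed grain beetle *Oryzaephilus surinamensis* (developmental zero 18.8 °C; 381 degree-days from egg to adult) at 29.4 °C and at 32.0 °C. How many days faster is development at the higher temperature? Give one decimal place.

7.1 days

At 29.4 °C: 381 / (29.4 − 18.8) = 381 / 10.6 = 35.943 d.
At 32.0 °C: 381 / (32.0 − 18.8) = 381 / 13.2 = 28.864 d.
Difference = |35.943 − 28.864| = 7.080 ≈ 7.1 days.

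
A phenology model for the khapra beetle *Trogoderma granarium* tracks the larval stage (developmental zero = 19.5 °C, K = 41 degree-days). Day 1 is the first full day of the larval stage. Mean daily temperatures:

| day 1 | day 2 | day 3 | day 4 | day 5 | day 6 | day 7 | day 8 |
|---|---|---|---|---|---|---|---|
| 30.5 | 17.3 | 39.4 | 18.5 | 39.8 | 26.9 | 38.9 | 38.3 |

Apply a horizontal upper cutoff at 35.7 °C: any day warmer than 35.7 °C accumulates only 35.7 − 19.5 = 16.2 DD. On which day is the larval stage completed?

Daily DD above 19.5 °C (capped at 16.2): 11.0, 0.0, 16.2, 0.0, 16.2, 7.4, 16.2, 16.2.
Cumulative: 11.0, 11.0, 27.2, 27.2, 43.4, 50.8, 67.0, 83.2.
The total first reaches 41 DD on day 5.

day 5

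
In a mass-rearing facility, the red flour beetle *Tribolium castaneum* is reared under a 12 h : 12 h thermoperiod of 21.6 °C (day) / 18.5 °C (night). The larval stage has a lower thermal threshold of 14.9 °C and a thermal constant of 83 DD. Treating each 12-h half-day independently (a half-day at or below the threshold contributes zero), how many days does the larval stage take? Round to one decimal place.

16.1 days

Day half: max(0, 21.6 − 14.9) × 0.5 = 6.7 × 0.5 = 3.35 DD.
Night half: max(0, 18.5 − 14.9) × 0.5 = 3.6 × 0.5 = 1.80 DD.
Per 24 h: 5.15 DD/day.
Duration = 83 / 5.15 = 16.117 ≈ 16.1 days.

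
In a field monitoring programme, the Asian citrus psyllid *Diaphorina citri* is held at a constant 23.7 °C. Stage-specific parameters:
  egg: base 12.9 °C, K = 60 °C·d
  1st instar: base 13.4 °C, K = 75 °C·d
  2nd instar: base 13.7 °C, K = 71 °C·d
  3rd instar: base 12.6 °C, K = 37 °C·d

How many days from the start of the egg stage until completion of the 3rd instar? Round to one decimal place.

egg: 60 / (23.7 − 12.9) = 60 / 10.8 = 5.556 d.
1st instar: 75 / (23.7 − 13.4) = 75 / 10.3 = 7.282 d.
2nd instar: 71 / (23.7 − 13.7) = 71 / 10.0 = 7.100 d.
3rd instar: 37 / (23.7 − 12.6) = 37 / 11.1 = 3.333 d.
Sum = 23.270 ≈ 23.3 days.

23.3 days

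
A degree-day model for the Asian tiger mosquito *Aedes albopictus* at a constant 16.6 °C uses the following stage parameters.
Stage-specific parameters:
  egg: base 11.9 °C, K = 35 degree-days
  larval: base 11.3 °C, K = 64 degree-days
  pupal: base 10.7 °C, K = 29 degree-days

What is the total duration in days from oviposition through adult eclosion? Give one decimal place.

24.4 days

egg: 35 / (16.6 − 11.9) = 35 / 4.7 = 7.447 d.
larval: 64 / (16.6 − 11.3) = 64 / 5.3 = 12.075 d.
pupal: 29 / (16.6 − 10.7) = 29 / 5.9 = 4.915 d.
Sum = 24.438 ≈ 24.4 days.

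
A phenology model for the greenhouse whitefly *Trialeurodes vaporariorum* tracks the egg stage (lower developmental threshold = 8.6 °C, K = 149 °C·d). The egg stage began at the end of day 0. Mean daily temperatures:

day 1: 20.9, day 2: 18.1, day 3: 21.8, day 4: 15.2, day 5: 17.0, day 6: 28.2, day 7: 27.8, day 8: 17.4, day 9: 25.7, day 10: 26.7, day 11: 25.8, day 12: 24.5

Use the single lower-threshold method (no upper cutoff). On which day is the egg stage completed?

day 11

Daily DD above 8.6 °C: 12.3, 9.5, 13.2, 6.6, 8.4, 19.6, 19.2, 8.8, 17.1, 18.1, 17.2, 15.9.
Cumulative: 12.3, 21.8, 35.0, 41.6, 50.0, 69.6, 88.8, 97.6, 114.7, 132.8, 150.0, 165.9.
The total first reaches 149 DD on day 11.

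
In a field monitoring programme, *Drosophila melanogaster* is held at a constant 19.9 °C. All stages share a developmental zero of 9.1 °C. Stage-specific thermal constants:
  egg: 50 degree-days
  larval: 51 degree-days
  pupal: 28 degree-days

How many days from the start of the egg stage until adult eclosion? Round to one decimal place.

Daily accumulation at 19.9 °C = 19.9 − 9.1 = 10.8 DD/day.
Total K = 50 + 51 + 28 = 129 DD.
Total duration = 129 / 10.8 = 11.944 ≈ 11.9 days.

11.9 days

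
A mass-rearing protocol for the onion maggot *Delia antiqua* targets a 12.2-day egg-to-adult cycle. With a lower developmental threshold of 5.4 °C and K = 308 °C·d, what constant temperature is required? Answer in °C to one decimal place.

Required daily accumulation = 308 / 12.2 = 25.246 DD/day.
T = T_base + 25.246 = 5.4 + 25.246 = 30.646 ≈ 30.6 °C.

30.6 °C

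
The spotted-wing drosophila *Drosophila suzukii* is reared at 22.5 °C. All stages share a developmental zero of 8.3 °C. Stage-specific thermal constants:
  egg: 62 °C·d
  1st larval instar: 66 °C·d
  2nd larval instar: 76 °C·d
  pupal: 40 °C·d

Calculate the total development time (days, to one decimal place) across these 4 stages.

17.2 days

Daily accumulation at 22.5 °C = 22.5 − 8.3 = 14.2 DD/day.
Total K = 62 + 66 + 76 + 40 = 244 DD.
Total duration = 244 / 14.2 = 17.183 ≈ 17.2 days.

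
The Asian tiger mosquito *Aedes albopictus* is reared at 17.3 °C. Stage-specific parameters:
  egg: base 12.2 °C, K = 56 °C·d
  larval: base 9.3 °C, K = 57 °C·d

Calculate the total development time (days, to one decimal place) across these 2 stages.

18.1 days

egg: 56 / (17.3 − 12.2) = 56 / 5.1 = 10.980 d.
larval: 57 / (17.3 − 9.3) = 57 / 8.0 = 7.125 d.
Sum = 18.105 ≈ 18.1 days.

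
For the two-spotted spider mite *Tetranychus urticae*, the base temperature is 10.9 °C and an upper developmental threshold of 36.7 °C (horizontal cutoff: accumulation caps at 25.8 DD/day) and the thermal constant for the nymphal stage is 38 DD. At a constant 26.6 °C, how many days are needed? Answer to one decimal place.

Daily accumulation = 26.6 − 10.9 = 15.7 DD/day.
Duration = 38 / 15.7 = 2.420 ≈ 2.4 days.

2.4 days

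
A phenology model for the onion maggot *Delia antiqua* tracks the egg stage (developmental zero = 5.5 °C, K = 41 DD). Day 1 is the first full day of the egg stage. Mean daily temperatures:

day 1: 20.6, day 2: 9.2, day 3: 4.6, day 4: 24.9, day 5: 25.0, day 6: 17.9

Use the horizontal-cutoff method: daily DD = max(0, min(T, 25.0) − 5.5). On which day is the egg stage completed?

Daily DD above 5.5 °C (capped at 19.5): 15.1, 3.7, 0.0, 19.4, 19.5, 12.4.
Cumulative: 15.1, 18.8, 18.8, 38.2, 57.7, 70.1.
The total first reaches 41 DD on day 5.

day 5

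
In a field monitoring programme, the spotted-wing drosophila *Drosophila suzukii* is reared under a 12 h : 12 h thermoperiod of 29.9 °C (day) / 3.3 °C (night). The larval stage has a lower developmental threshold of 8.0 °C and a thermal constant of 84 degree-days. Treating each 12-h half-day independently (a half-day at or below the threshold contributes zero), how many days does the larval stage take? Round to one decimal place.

Day half: max(0, 29.9 − 8.0) × 0.5 = 21.9 × 0.5 = 10.95 DD.
Night half: max(0, 3.3 − 8.0) × 0.5 = 0.0 × 0.5 = 0.00 DD.
Per 24 h: 10.95 DD/day.
Duration = 84 / 10.95 = 7.671 ≈ 7.7 days.

7.7 days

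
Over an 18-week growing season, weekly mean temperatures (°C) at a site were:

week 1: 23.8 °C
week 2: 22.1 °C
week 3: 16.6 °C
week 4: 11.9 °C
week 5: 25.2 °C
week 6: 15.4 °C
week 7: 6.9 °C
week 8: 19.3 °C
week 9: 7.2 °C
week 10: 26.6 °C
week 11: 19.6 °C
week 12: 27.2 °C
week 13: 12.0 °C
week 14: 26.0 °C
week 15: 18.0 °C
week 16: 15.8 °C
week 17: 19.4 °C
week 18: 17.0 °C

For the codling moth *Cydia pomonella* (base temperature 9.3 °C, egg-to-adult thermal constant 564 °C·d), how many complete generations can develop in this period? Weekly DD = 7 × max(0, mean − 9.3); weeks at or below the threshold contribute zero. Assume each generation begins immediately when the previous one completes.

Weekly DD (7 × max(0, T̄ − 9.3)): 101.5, 89.6, 51.1, 18.2, 111.3, 42.7, 0.0, 70.0, 0.0, 121.1, 72.1, 125.3, 18.9, 116.9, 60.9, 45.5, 70.7, 53.9.
Season total = 1169.7 DD.
Complete generations = ⌊1169.7 / 564⌋ = 2.

2 generations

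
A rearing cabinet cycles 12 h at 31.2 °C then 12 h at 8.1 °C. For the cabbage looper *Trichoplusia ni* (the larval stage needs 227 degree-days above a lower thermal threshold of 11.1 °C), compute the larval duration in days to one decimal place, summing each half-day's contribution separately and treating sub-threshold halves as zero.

Day half: max(0, 31.2 − 11.1) × 0.5 = 20.1 × 0.5 = 10.05 DD.
Night half: max(0, 8.1 − 11.1) × 0.5 = 0.0 × 0.5 = 0.00 DD.
Per 24 h: 10.05 DD/day.
Duration = 227 / 10.05 = 22.587 ≈ 22.6 days.

22.6 days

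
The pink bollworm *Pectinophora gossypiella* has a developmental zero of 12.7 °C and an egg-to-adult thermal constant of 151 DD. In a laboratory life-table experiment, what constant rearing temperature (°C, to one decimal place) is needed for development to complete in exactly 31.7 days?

17.5 °C

Required daily accumulation = 151 / 31.7 = 4.763 DD/day.
T = T_base + 4.763 = 12.7 + 4.763 = 17.463 ≈ 17.5 °C.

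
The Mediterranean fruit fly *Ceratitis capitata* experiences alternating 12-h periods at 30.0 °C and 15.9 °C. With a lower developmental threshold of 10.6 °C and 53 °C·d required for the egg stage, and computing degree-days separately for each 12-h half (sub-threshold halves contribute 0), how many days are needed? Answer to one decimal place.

4.3 days

Day half: max(0, 30.0 − 10.6) × 0.5 = 19.4 × 0.5 = 9.70 DD.
Night half: max(0, 15.9 − 10.6) × 0.5 = 5.3 × 0.5 = 2.65 DD.
Per 24 h: 12.35 DD/day.
Duration = 53 / 12.35 = 4.291 ≈ 4.3 days.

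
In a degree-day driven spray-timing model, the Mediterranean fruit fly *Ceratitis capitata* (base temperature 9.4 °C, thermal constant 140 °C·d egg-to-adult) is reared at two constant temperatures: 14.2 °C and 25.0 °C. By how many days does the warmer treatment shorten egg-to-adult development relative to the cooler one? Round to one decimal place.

20.2 days

At 14.2 °C: 140 / (14.2 − 9.4) = 140 / 4.8 = 29.167 d.
At 25.0 °C: 140 / (25.0 − 9.4) = 140 / 15.6 = 8.974 d.
Difference = |29.167 − 8.974| = 20.192 ≈ 20.2 days.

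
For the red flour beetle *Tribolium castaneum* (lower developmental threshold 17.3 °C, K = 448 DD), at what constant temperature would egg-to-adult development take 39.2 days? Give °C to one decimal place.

Required daily accumulation = 448 / 39.2 = 11.429 DD/day.
T = T_base + 11.429 = 17.3 + 11.429 = 28.729 ≈ 28.7 °C.

28.7 °C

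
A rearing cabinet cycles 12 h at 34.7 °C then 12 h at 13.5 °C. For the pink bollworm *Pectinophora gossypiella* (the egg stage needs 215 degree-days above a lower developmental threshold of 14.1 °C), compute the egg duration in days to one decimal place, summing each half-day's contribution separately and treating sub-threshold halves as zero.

20.9 days

Day half: max(0, 34.7 − 14.1) × 0.5 = 20.6 × 0.5 = 10.30 DD.
Night half: max(0, 13.5 − 14.1) × 0.5 = 0.0 × 0.5 = 0.00 DD.
Per 24 h: 10.30 DD/day.
Duration = 215 / 10.30 = 20.874 ≈ 20.9 days.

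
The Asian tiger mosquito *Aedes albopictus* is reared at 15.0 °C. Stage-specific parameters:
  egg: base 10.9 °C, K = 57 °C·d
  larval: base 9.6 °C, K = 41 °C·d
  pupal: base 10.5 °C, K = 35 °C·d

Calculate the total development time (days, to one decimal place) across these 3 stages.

29.3 days

egg: 57 / (15.0 − 10.9) = 57 / 4.1 = 13.902 d.
larval: 41 / (15.0 − 9.6) = 41 / 5.4 = 7.593 d.
pupal: 35 / (15.0 − 10.5) = 35 / 4.5 = 7.778 d.
Sum = 29.273 ≈ 29.3 days.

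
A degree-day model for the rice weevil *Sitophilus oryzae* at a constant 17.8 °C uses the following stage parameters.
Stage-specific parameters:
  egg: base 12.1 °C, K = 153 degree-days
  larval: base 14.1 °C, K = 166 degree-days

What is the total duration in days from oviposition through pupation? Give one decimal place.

egg: 153 / (17.8 − 12.1) = 153 / 5.7 = 26.842 d.
larval: 166 / (17.8 − 14.1) = 166 / 3.7 = 44.865 d.
Sum = 71.707 ≈ 71.7 days.

71.7 days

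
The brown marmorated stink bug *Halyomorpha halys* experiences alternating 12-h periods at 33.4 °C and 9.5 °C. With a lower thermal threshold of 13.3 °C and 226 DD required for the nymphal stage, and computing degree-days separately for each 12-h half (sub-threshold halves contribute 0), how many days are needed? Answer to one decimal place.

Day half: max(0, 33.4 − 13.3) × 0.5 = 20.1 × 0.5 = 10.05 DD.
Night half: max(0, 9.5 − 13.3) × 0.5 = 0.0 × 0.5 = 0.00 DD.
Per 24 h: 10.05 DD/day.
Duration = 226 / 10.05 = 22.488 ≈ 22.5 days.

22.5 days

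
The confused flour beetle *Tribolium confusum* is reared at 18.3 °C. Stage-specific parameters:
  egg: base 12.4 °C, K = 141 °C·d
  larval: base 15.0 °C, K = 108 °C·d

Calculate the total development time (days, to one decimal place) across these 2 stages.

56.6 days

egg: 141 / (18.3 − 12.4) = 141 / 5.9 = 23.898 d.
larval: 108 / (18.3 − 15.0) = 108 / 3.3 = 32.727 d.
Sum = 56.626 ≈ 56.6 days.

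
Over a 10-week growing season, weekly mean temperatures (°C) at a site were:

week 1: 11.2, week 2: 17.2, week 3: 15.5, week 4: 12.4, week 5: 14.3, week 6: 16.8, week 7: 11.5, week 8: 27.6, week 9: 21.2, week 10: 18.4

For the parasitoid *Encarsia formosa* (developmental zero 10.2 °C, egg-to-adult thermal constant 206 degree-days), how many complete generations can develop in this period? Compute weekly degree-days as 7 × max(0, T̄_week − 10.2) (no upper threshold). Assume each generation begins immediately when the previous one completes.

2 generations

Weekly DD (7 × max(0, T̄ − 10.2)): 7.0, 49.0, 37.1, 15.4, 28.7, 46.2, 9.1, 121.8, 77.0, 57.4.
Season total = 448.7 DD.
Complete generations = ⌊448.7 / 206⌋ = 2.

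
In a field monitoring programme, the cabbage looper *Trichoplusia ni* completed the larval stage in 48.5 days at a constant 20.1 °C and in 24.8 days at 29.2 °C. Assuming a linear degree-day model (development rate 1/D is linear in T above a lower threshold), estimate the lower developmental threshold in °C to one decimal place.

Under the model K = D·(T − T_b), so D₁·(T₁ − T_b) = D₂·(T₂ − T_b).
48.5·(20.1 − T_b) = 24.8·(29.2 − T_b)
T_b = (48.5·20.1 − 24.8·29.2) / (48.5 − 24.8) = 250.69 / 23.7 = 10.578 °C ≈ 10.6 °C.

10.6 °C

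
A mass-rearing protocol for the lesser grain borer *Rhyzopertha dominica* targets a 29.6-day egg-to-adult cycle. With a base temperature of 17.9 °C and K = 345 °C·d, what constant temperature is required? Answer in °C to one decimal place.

29.6 °C

Required daily accumulation = 345 / 29.6 = 11.655 DD/day.
T = T_base + 11.655 = 17.9 + 11.655 = 29.555 ≈ 29.6 °C.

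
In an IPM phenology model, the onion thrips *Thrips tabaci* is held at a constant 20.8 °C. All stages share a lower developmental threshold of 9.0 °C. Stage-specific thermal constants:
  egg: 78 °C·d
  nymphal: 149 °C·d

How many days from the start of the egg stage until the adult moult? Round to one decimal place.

Daily accumulation at 20.8 °C = 20.8 − 9.0 = 11.8 DD/day.
Total K = 78 + 149 = 227 DD.
Total duration = 227 / 11.8 = 19.237 ≈ 19.2 days.

19.2 days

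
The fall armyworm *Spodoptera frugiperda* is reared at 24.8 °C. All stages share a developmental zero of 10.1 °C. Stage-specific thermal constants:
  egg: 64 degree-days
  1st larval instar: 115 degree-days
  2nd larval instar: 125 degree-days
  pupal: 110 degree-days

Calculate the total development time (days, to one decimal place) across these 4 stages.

Daily accumulation at 24.8 °C = 24.8 − 10.1 = 14.7 DD/day.
Total K = 64 + 115 + 125 + 110 = 414 DD.
Total duration = 414 / 14.7 = 28.163 ≈ 28.2 days.

28.2 days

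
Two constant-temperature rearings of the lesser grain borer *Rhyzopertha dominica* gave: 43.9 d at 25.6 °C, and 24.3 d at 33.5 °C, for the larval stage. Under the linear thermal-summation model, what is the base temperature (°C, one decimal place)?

15.8 °C

Equal thermal constants: D₁(T₁ − T_b) = D₂(T₂ − T_b).
43.9·(25.6 − T_b) = 24.3·(33.5 − T_b)
T_b = (43.9·25.6 − 24.3·33.5) / (43.9 − 24.3) = 309.79 / 19.6 = 15.806 °C ≈ 15.8 °C.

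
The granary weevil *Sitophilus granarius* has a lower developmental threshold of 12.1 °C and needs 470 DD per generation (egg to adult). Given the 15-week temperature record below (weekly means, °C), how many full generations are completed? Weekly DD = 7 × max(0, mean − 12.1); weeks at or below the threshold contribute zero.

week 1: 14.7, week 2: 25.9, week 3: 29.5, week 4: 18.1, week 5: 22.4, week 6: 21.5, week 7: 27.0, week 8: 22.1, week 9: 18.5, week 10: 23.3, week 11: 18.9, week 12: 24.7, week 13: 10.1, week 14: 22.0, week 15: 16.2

2 generations

Weekly DD (7 × max(0, T̄ − 12.1)): 18.2, 96.6, 121.8, 42.0, 72.1, 65.8, 104.3, 70.0, 44.8, 78.4, 47.6, 88.2, 0.0, 69.3, 28.7.
Season total = 947.8 DD.
Complete generations = ⌊947.8 / 470⌋ = 2.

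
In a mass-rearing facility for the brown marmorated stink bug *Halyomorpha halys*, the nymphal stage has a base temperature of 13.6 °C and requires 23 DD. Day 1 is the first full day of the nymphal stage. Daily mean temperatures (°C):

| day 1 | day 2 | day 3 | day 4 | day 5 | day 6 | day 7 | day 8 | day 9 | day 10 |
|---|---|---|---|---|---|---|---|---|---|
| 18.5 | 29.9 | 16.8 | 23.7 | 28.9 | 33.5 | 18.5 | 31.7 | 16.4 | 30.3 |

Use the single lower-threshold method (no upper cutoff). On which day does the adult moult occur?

Daily DD above 13.6 °C: 4.9, 16.3, 3.2, 10.1, 15.3, 19.9, 4.9, 18.1, 2.8, 16.7.
Cumulative: 4.9, 21.2, 24.4, 34.5, 49.8, 69.7, 74.6, 92.7, 95.5, 112.2.
The total first reaches 23 DD on day 3.

day 3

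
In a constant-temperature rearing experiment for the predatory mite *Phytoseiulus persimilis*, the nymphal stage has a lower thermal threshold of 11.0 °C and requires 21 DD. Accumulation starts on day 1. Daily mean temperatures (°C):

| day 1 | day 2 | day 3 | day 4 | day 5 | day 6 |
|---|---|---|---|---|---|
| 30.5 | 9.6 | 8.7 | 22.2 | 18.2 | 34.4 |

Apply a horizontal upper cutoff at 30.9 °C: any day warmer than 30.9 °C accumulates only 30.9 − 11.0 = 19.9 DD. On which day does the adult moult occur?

day 4

Daily DD above 11.0 °C (capped at 19.9): 19.5, 0.0, 0.0, 11.2, 7.2, 19.9.
Cumulative: 19.5, 19.5, 19.5, 30.7, 37.9, 57.8.
The total first reaches 21 DD on day 4.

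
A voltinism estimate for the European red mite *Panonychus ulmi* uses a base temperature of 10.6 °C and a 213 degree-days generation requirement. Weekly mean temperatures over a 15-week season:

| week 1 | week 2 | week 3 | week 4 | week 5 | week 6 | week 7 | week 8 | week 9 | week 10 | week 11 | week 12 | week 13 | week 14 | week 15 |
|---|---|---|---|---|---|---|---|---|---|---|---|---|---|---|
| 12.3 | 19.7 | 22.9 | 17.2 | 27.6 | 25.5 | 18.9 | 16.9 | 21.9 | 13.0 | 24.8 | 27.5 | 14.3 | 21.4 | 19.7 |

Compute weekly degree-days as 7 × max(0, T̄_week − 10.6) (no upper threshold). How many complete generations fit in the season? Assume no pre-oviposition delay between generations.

4 generations

Weekly DD (7 × max(0, T̄ − 10.6)): 11.9, 63.7, 86.1, 46.2, 119.0, 104.3, 58.1, 44.1, 79.1, 16.8, 99.4, 118.3, 25.9, 75.6, 63.7.
Season total = 1012.2 DD.
Complete generations = ⌊1012.2 / 213⌋ = 4.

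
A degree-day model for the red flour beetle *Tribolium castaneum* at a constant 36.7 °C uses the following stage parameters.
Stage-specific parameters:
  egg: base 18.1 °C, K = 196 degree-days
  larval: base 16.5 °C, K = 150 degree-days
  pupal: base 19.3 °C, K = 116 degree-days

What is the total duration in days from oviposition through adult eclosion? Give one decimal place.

egg: 196 / (36.7 − 18.1) = 196 / 18.6 = 10.538 d.
larval: 150 / (36.7 − 16.5) = 150 / 20.2 = 7.426 d.
pupal: 116 / (36.7 − 19.3) = 116 / 17.4 = 6.667 d.
Sum = 24.630 ≈ 24.6 days.

24.6 days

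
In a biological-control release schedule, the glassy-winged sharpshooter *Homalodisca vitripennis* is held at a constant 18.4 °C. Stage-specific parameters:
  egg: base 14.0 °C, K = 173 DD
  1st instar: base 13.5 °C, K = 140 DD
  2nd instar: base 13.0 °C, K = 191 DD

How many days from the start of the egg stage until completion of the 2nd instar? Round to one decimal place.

egg: 173 / (18.4 − 14.0) = 173 / 4.4 = 39.318 d.
1st instar: 140 / (18.4 − 13.5) = 140 / 4.9 = 28.571 d.
2nd instar: 191 / (18.4 − 13.0) = 191 / 5.4 = 35.370 d.
Sum = 103.260 ≈ 103.3 days.

103.3 days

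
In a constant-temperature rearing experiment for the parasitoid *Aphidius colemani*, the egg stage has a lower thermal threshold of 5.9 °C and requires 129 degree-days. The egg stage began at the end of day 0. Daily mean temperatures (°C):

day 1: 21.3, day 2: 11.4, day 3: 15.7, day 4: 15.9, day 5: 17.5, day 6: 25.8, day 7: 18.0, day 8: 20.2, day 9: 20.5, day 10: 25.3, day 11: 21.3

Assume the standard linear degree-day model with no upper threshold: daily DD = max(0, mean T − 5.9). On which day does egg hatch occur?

day 10

Daily DD above 5.9 °C: 15.4, 5.5, 9.8, 10.0, 11.6, 19.9, 12.1, 14.3, 14.6, 19.4, 15.4.
Cumulative: 15.4, 20.9, 30.7, 40.7, 52.3, 72.2, 84.3, 98.6, 113.2, 132.6, 148.0.
The total first reaches 129 DD on day 10.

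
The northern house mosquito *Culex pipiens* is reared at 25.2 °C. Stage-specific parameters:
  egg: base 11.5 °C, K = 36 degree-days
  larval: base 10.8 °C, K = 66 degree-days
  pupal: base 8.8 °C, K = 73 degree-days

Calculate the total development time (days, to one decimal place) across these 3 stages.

egg: 36 / (25.2 − 11.5) = 36 / 13.7 = 2.628 d.
larval: 66 / (25.2 − 10.8) = 66 / 14.4 = 4.583 d.
pupal: 73 / (25.2 − 8.8) = 73 / 16.4 = 4.451 d.
Sum = 11.662 ≈ 11.7 days.

11.7 days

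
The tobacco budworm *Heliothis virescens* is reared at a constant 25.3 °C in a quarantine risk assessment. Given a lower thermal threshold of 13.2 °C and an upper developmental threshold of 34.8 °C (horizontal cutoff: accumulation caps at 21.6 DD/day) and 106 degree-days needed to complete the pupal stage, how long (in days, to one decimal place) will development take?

8.8 days

Daily accumulation = 25.3 − 13.2 = 12.1 DD/day.
Duration = 106 / 12.1 = 8.760 ≈ 8.8 days.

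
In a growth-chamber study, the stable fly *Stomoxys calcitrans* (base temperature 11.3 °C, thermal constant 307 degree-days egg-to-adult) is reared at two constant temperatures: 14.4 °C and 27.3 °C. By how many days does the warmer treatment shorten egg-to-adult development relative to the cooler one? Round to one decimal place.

79.8 days

At 14.4 °C: 307 / (14.4 − 11.3) = 307 / 3.1 = 99.032 d.
At 27.3 °C: 307 / (27.3 − 11.3) = 307 / 16.0 = 19.188 d.
Difference = |99.032 − 19.188| = 79.845 ≈ 79.8 days.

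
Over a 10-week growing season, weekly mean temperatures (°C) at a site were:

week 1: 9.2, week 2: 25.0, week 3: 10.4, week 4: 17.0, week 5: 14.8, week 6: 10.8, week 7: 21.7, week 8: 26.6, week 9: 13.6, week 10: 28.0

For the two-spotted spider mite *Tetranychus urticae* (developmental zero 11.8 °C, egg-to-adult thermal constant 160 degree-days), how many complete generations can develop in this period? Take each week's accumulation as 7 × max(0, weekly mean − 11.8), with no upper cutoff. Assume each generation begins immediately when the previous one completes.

Weekly DD (7 × max(0, T̄ − 11.8)): 0.0, 92.4, 0.0, 36.4, 21.0, 0.0, 69.3, 103.6, 12.6, 113.4.
Season total = 448.7 DD.
Complete generations = ⌊448.7 / 160⌋ = 2.

2 generations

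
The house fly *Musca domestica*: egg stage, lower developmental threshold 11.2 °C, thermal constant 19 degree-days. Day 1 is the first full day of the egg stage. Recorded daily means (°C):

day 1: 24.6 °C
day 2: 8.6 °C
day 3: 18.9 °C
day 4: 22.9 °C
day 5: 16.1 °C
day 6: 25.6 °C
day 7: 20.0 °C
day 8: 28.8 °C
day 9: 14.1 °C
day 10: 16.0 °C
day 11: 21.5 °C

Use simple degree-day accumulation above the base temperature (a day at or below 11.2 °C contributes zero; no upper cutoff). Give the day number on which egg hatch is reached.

day 3

Daily DD above 11.2 °C: 13.4, 0.0, 7.7, 11.7, 4.9, 14.4, 8.8, 17.6, 2.9, 4.8, 10.3.
Cumulative: 13.4, 13.4, 21.1, 32.8, 37.7, 52.1, 60.9, 78.5, 81.4, 86.2, 96.5.
The total first reaches 19 DD on day 3.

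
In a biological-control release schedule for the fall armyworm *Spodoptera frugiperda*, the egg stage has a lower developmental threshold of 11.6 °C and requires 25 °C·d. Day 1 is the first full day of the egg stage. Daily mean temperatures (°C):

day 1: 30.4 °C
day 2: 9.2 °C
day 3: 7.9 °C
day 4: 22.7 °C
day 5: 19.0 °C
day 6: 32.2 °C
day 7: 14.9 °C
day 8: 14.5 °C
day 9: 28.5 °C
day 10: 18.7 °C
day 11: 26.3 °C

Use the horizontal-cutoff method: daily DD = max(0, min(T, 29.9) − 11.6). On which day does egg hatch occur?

Daily DD above 11.6 °C (capped at 18.3): 18.3, 0.0, 0.0, 11.1, 7.4, 18.3, 3.3, 2.9, 16.9, 7.1, 14.7.
Cumulative: 18.3, 18.3, 18.3, 29.4, 36.8, 55.1, 58.4, 61.3, 78.2, 85.3, 100.0.
The total first reaches 25 DD on day 4.

day 4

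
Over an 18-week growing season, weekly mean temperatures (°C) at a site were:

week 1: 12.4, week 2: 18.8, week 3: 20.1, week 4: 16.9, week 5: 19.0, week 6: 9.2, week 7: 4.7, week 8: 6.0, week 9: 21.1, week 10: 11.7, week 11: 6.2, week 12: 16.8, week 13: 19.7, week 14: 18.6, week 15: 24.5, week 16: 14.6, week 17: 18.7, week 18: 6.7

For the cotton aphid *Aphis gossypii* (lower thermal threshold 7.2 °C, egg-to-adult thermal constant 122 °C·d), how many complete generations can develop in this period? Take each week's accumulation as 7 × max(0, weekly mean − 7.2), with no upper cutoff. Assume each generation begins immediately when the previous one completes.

Weekly DD (7 × max(0, T̄ − 7.2)): 36.4, 81.2, 90.3, 67.9, 82.6, 14.0, 0.0, 0.0, 97.3, 31.5, 0.0, 67.2, 87.5, 79.8, 121.1, 51.8, 80.5, 0.0.
Season total = 989.1 DD.
Complete generations = ⌊989.1 / 122⌋ = 8.

8 generations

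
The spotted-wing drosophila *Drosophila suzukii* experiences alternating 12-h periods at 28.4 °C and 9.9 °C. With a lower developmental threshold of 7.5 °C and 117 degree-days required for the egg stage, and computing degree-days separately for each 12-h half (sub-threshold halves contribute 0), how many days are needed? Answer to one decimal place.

10.0 days

Day half: max(0, 28.4 − 7.5) × 0.5 = 20.9 × 0.5 = 10.45 DD.
Night half: max(0, 9.9 − 7.5) × 0.5 = 2.4 × 0.5 = 1.20 DD.
Per 24 h: 11.65 DD/day.
Duration = 117 / 11.65 = 10.043 ≈ 10.0 days.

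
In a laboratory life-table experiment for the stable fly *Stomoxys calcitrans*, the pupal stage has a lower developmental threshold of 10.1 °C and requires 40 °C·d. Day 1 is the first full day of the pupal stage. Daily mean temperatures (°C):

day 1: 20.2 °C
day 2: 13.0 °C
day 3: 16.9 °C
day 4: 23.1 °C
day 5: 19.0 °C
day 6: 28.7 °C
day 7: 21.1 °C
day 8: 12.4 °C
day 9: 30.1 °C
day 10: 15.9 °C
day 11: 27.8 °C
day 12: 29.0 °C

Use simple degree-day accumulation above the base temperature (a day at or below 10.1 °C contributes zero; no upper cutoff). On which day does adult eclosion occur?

day 5

Daily DD above 10.1 °C: 10.1, 2.9, 6.8, 13.0, 8.9, 18.6, 11.0, 2.3, 20.0, 5.8, 17.7, 18.9.
Cumulative: 10.1, 13.0, 19.8, 32.8, 41.7, 60.3, 71.3, 73.6, 93.6, 99.4, 117.1, 136.0.
The total first reaches 40 DD on day 5.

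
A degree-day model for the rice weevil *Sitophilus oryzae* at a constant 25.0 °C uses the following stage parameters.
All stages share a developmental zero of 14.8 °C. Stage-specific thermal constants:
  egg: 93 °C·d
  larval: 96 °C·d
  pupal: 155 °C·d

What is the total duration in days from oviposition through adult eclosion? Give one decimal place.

Daily accumulation at 25.0 °C = 25.0 − 14.8 = 10.2 DD/day.
Total K = 93 + 96 + 155 = 344 DD.
Total duration = 344 / 10.2 = 33.725 ≈ 33.7 days.

33.7 days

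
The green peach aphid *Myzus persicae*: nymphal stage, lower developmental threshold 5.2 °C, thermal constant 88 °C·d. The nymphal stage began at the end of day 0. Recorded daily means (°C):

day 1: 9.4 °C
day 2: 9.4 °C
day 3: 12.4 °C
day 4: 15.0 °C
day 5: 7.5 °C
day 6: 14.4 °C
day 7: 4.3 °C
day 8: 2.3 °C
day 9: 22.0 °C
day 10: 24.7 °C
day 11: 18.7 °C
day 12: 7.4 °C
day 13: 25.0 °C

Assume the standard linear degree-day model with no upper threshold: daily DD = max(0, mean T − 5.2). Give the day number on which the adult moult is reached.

day 12

Daily DD above 5.2 °C: 4.2, 4.2, 7.2, 9.8, 2.3, 9.2, 0.0, 0.0, 16.8, 19.5, 13.5, 2.2, 19.8.
Cumulative: 4.2, 8.4, 15.6, 25.4, 27.7, 36.9, 36.9, 36.9, 53.7, 73.2, 86.7, 88.9, 108.7.
The total first reaches 88 DD on day 12.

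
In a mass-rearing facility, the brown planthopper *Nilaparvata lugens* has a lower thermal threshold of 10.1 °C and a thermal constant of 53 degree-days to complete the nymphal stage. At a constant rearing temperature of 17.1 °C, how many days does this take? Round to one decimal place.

Daily accumulation = 17.1 − 10.1 = 7.0 DD/day.
Duration = 53 / 7.0 = 7.571 ≈ 7.6 days.

7.6 days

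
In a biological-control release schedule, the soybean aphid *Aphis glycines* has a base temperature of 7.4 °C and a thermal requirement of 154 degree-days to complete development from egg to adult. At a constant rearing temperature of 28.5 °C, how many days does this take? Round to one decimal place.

7.3 days

Daily accumulation = 28.5 − 7.4 = 21.1 DD/day.
Duration = 154 / 21.1 = 7.299 ≈ 7.3 days.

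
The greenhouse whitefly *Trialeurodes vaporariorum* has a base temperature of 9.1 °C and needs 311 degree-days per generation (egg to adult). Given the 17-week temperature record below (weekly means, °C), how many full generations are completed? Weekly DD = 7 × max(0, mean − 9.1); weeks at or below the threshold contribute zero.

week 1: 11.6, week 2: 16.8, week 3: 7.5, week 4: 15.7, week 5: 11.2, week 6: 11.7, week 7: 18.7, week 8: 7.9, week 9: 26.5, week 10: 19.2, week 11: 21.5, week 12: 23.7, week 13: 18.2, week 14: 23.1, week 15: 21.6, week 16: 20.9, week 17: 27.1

3 generations

Weekly DD (7 × max(0, T̄ − 9.1)): 17.5, 53.9, 0.0, 46.2, 14.7, 18.2, 67.2, 0.0, 121.8, 70.7, 86.8, 102.2, 63.7, 98.0, 87.5, 82.6, 126.0.
Season total = 1057.0 DD.
Complete generations = ⌊1057.0 / 311⌋ = 3.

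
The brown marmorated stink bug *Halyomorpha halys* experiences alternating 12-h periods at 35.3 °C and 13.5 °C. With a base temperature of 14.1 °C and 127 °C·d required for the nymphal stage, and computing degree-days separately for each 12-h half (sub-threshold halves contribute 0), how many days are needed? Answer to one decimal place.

12.0 days

Day half: max(0, 35.3 − 14.1) × 0.5 = 21.2 × 0.5 = 10.60 DD.
Night half: max(0, 13.5 − 14.1) × 0.5 = 0.0 × 0.5 = 0.00 DD.
Per 24 h: 10.60 DD/day.
Duration = 127 / 10.60 = 11.981 ≈ 12.0 days.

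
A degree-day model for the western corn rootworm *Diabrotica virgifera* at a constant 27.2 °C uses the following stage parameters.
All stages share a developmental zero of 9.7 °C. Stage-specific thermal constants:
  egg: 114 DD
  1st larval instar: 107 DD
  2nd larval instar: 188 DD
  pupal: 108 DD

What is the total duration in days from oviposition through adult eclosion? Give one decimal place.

29.5 days

Daily accumulation at 27.2 °C = 27.2 − 9.7 = 17.5 DD/day.
Total K = 114 + 107 + 188 + 108 = 517 DD.
Total duration = 517 / 17.5 = 29.543 ≈ 29.5 days.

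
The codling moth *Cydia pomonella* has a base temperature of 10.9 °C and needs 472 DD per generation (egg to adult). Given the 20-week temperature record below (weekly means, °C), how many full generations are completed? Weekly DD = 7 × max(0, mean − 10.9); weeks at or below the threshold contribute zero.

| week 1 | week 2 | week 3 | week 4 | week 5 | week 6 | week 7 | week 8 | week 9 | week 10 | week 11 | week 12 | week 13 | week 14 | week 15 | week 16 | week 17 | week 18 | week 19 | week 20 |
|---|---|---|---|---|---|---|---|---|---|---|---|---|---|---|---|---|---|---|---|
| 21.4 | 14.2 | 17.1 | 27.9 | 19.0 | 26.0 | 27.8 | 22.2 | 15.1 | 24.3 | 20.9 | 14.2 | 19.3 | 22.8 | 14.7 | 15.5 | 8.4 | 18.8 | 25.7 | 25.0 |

Weekly DD (7 × max(0, T̄ − 10.9)): 73.5, 23.1, 43.4, 119.0, 56.7, 105.7, 118.3, 79.1, 29.4, 93.8, 70.0, 23.1, 58.8, 83.3, 26.6, 32.2, 0.0, 55.3, 103.6, 98.7.
Season total = 1293.6 DD.
Complete generations = ⌊1293.6 / 472⌋ = 2.

2 generations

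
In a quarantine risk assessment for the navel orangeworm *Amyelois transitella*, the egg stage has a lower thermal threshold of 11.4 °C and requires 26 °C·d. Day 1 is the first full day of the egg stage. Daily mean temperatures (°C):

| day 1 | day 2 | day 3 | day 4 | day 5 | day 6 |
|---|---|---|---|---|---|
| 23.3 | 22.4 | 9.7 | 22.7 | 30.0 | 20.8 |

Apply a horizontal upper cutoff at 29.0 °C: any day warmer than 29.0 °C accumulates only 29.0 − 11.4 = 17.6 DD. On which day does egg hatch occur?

day 4

Daily DD above 11.4 °C (capped at 17.6): 11.9, 11.0, 0.0, 11.3, 17.6, 9.4.
Cumulative: 11.9, 22.9, 22.9, 34.2, 51.8, 61.2.
The total first reaches 26 DD on day 4.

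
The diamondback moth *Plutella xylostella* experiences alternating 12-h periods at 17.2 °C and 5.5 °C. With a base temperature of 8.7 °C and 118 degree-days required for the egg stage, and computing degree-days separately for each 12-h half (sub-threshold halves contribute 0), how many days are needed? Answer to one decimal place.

Day half: max(0, 17.2 − 8.7) × 0.5 = 8.5 × 0.5 = 4.25 DD.
Night half: max(0, 5.5 − 8.7) × 0.5 = 0.0 × 0.5 = 0.00 DD.
Per 24 h: 4.25 DD/day.
Duration = 118 / 4.25 = 27.765 ≈ 27.8 days.

27.8 days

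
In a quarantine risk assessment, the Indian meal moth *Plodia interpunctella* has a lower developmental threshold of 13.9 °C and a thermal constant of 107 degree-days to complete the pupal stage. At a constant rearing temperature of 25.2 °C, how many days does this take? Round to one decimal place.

9.5 days

Daily accumulation = 25.2 − 13.9 = 11.3 DD/day.
Duration = 107 / 11.3 = 9.469 ≈ 9.5 days.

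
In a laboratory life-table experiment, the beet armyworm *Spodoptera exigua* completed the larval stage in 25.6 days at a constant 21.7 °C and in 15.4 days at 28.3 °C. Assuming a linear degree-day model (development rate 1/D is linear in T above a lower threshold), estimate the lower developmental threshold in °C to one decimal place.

Equal thermal constants: D₁(T₁ − T_b) = D₂(T₂ − T_b).
25.6·(21.7 − T_b) = 15.4·(28.3 − T_b)
T_b = (25.6·21.7 − 15.4·28.3) / (25.6 − 15.4) = 119.70 / 10.2 = 11.735 °C ≈ 11.7 °C.

11.7 °C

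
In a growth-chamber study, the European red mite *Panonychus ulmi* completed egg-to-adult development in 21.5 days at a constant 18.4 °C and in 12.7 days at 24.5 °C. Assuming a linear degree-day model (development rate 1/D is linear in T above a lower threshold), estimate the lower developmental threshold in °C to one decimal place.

9.6 °C

Linear rate model ⇒ the product D·(T − T_b) is constant across temperatures.
21.5·(18.4 − T_b) = 12.7·(24.5 − T_b)
T_b = (21.5·18.4 − 12.7·24.5) / (21.5 − 12.7) = 84.45 / 8.8 = 9.597 °C ≈ 9.6 °C.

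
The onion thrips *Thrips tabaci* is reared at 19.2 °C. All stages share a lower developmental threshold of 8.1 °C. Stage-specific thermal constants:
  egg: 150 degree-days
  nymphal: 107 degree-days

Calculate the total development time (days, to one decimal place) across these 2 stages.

23.2 days

Daily accumulation at 19.2 °C = 19.2 − 8.1 = 11.1 DD/day.
Total K = 150 + 107 = 257 DD.
Total duration = 257 / 11.1 = 23.153 ≈ 23.2 days.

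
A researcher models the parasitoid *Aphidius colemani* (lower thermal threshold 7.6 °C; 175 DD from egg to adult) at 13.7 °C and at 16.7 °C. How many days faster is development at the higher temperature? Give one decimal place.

9.5 days

At 13.7 °C: 175 / (13.7 − 7.6) = 175 / 6.1 = 28.689 d.
At 16.7 °C: 175 / (16.7 − 7.6) = 175 / 9.1 = 19.231 d.
Difference = |28.689 − 19.231| = 9.458 ≈ 9.5 days.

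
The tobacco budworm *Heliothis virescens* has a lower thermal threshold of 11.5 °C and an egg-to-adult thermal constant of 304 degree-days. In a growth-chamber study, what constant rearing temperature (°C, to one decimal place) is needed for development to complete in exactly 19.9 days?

26.8 °C

Required daily accumulation = 304 / 19.9 = 15.276 DD/day.
T = T_base + 15.276 = 11.5 + 15.276 = 26.776 ≈ 26.8 °C.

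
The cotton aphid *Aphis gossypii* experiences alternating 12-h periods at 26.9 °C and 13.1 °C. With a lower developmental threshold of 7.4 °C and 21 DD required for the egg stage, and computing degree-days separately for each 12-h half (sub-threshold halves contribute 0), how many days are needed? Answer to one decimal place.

Day half: max(0, 26.9 − 7.4) × 0.5 = 19.5 × 0.5 = 9.75 DD.
Night half: max(0, 13.1 − 7.4) × 0.5 = 5.7 × 0.5 = 2.85 DD.
Per 24 h: 12.60 DD/day.
Duration = 21 / 12.60 = 1.667 ≈ 1.7 days.

1.7 days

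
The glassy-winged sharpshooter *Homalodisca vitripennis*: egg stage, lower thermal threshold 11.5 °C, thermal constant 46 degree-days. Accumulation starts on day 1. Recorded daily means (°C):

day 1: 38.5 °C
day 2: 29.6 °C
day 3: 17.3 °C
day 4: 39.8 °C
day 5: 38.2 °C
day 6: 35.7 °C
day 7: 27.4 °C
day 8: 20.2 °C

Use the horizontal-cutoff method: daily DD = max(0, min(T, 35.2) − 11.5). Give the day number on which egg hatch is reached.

Daily DD above 11.5 °C (capped at 23.7): 23.7, 18.1, 5.8, 23.7, 23.7, 23.7, 15.9, 8.7.
Cumulative: 23.7, 41.8, 47.6, 71.3, 95.0, 118.7, 134.6, 143.3.
The total first reaches 46 DD on day 3.

day 3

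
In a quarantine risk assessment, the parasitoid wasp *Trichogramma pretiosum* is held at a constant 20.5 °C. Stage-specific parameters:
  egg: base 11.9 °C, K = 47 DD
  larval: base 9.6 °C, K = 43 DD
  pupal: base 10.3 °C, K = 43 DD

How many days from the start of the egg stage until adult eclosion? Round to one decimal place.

egg: 47 / (20.5 − 11.9) = 47 / 8.6 = 5.465 d.
larval: 43 / (20.5 − 9.6) = 43 / 10.9 = 3.945 d.
pupal: 43 / (20.5 − 10.3) = 43 / 10.2 = 4.216 d.
Sum = 13.626 ≈ 13.6 days.

13.6 days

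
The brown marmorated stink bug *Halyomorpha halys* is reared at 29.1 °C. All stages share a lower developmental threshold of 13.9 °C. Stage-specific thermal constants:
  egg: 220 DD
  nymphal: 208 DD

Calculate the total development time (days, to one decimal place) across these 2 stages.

28.2 days

Daily accumulation at 29.1 °C = 29.1 − 13.9 = 15.2 DD/day.
Total K = 220 + 208 = 428 DD.
Total duration = 428 / 15.2 = 28.158 ≈ 28.2 days.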